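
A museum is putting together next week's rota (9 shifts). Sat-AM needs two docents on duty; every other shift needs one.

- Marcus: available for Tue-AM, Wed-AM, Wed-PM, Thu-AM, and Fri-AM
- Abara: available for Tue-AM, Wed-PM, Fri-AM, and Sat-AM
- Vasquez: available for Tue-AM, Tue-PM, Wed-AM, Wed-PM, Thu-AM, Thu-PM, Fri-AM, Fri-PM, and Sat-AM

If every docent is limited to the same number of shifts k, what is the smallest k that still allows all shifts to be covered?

4

With 3 docents and 10 worker-slots to fill, someone must work at least ⌈10/3⌉ = 4 shifts, so k ≥ 4.
k = 4 works: Tue-AM→Marcus, Tue-PM→Vasquez, Wed-AM→Marcus, Wed-PM→Marcus, Thu-AM→Marcus, Thu-PM→Vasquez, Fri-AM→Abara, Fri-PM→Vasquez, Sat-AM→Abara+Vasquez.
Loads: Marcus 4, Abara 2, Vasquez 4 — all ≤ 4.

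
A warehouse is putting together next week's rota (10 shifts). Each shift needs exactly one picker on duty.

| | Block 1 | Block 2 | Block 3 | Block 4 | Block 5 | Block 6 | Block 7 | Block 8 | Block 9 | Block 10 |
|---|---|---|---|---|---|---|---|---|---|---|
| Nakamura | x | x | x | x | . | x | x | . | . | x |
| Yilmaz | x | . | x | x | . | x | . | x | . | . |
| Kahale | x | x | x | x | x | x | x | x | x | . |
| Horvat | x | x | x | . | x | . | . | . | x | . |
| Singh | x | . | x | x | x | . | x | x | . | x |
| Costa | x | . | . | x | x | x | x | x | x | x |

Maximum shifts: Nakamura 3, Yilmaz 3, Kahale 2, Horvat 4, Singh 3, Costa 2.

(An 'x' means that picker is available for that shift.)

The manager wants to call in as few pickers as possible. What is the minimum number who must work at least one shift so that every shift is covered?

3

10 slots to fill and no one can take more than 4, so at least ⌈10/4⌉ = 3 pickers are needed.
Nakamura, Yilmaz, and Horvat alone can cover everything: Block 1→Horvat, Block 2→Nakamura, Block 3→Horvat, Block 4→Yilmaz, Block 5→Horvat, Block 6→Yilmaz, Block 7→Nakamura, Block 8→Yilmaz, Block 9→Horvat, Block 10→Nakamura.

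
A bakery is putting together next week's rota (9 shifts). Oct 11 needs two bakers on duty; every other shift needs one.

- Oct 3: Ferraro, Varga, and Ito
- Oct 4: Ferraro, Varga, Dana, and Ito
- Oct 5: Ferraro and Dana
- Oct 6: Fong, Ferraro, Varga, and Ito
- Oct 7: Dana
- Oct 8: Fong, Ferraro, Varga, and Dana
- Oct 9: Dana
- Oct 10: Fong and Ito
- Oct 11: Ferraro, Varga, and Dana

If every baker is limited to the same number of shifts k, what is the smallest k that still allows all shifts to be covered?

2

With 5 bakers and 10 worker-slots to fill, someone must work at least ⌈10/5⌉ = 2 shifts, so k ≥ 2.
k = 2 works: Oct 3→Varga, Oct 4→Ito, Oct 5→Ferraro, Oct 6→Ito, Oct 7→Dana, Oct 8→Fong, Oct 9→Dana, Oct 10→Fong, Oct 11→Ferraro+Varga.
Loads: Fong 2, Ferraro 2, Varga 2, Dana 2, Ito 2 — all ≤ 2.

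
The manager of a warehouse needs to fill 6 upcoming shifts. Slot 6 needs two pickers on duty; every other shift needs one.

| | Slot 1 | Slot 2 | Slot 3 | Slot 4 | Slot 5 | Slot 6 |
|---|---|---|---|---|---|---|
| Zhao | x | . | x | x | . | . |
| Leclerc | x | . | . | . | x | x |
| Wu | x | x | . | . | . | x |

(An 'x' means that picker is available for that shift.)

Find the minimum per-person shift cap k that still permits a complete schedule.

3

With 3 pickers and 7 worker-slots to fill, someone must work at least ⌈7/3⌉ = 3 shifts, so k ≥ 3.
k = 3 works: Slot 1→Zhao, Slot 2→Wu, Slot 3→Zhao, Slot 4→Zhao, Slot 5→Leclerc, Slot 6→Leclerc+Wu.
Loads: Zhao 3, Leclerc 2, Wu 2 — all ≤ 3.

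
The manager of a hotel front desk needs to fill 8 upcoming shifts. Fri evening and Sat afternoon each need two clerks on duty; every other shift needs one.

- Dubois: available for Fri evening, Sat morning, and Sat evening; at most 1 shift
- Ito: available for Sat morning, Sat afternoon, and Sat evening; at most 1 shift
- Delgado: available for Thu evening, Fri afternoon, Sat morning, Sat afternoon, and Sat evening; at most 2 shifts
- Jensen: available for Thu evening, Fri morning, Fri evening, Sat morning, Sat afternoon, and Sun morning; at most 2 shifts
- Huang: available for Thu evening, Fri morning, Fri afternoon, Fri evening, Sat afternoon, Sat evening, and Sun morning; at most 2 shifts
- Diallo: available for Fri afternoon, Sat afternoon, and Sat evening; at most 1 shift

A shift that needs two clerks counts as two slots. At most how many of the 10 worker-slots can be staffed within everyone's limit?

Total capacity across all clerks is 1+1+2+2+2+1 = 9, and 10 slots are needed, so at most 9 can be filled.
An assignment achieving 9: Thu evening→Delgado, Fri morning→Jensen, Fri afternoon→Delgado, Fri evening→Dubois+Huang, Sat morning→Ito, Sat afternoon→Huang+Diallo, Sun morning→Jensen.
Loads: Dubois 1/1, Ito 1/1, Delgado 2/2, Jensen 2/2, Huang 2/2, Diallo 1/1.

9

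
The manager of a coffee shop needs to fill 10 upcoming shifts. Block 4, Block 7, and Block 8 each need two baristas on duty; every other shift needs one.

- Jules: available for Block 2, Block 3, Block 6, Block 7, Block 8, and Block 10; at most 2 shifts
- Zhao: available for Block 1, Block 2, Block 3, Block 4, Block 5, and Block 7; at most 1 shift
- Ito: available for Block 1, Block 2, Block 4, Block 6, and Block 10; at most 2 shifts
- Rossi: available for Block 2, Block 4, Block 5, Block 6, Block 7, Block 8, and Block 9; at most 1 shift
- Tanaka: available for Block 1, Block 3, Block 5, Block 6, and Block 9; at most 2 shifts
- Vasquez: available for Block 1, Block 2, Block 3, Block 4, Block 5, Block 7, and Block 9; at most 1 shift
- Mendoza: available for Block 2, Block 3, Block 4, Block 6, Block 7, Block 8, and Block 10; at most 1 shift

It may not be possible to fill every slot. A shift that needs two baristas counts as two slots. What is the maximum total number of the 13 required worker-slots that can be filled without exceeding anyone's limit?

10

Total capacity across all baristas is 2+1+2+1+2+1+1 = 10, and 13 slots are needed, so at most 10 can be filled.
An assignment achieving 10: Block 1→Zhao, Block 3→Vasquez, Block 4→Ito+Mendoza, Block 5→Tanaka, Block 6→Ito, Block 8→Jules+Rossi, Block 9→Tanaka, Block 10→Jules.
Loads: Jules 2/2, Zhao 1/1, Ito 2/2, Rossi 1/1, Tanaka 2/2, Vasquez 1/1, Mendoza 1/1.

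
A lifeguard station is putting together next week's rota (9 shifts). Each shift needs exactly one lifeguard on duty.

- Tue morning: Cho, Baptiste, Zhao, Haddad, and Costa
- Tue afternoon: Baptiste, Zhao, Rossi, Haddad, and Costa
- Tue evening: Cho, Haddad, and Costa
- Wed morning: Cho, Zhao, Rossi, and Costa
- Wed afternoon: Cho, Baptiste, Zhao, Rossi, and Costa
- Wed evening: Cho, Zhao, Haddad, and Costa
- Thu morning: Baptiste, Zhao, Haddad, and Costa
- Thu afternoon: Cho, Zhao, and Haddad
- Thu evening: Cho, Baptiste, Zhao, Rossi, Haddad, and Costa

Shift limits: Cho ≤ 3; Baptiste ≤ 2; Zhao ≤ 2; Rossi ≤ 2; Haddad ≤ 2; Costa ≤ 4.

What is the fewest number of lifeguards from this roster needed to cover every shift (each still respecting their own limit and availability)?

3

9 slots to fill and no one can take more than 4, so at least ⌈9/4⌉ = 3 lifeguards are needed.
Cho, Baptiste, and Costa alone can cover everything: Tue morning→Costa, Tue afternoon→Baptiste, Tue evening→Cho, Wed morning→Cho, Wed afternoon→Costa, Wed evening→Costa, Thu morning→Baptiste, Thu afternoon→Cho, Thu evening→Costa.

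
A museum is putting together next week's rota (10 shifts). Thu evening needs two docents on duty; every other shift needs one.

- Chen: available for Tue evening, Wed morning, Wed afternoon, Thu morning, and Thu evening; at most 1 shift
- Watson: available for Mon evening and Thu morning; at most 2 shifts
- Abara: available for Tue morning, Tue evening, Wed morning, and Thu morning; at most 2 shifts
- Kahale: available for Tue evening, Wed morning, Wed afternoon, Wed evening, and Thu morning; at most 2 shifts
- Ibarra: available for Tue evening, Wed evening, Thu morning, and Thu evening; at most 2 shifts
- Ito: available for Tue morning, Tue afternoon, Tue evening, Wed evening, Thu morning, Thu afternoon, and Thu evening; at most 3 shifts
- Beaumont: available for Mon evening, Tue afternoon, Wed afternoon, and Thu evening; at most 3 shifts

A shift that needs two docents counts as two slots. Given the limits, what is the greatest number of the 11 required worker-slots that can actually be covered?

Total capacity across all docents is 1+2+2+2+2+3+3 = 15, and 11 slots are needed, so at most 11 can be filled.
An assignment achieving 11: Mon evening→Watson, Tue morning→Abara, Tue afternoon→Ito, Tue evening→Abara, Wed morning→Chen, Wed afternoon→Kahale, Wed evening→Kahale, Thu morning→Watson, Thu afternoon→Ito, Thu evening→Ibarra+Ito.
Loads: Chen 1/1, Watson 2/2, Abara 2/2, Kahale 2/2, Ibarra 1/2, Ito 3/3, Beaumont 0/3.

11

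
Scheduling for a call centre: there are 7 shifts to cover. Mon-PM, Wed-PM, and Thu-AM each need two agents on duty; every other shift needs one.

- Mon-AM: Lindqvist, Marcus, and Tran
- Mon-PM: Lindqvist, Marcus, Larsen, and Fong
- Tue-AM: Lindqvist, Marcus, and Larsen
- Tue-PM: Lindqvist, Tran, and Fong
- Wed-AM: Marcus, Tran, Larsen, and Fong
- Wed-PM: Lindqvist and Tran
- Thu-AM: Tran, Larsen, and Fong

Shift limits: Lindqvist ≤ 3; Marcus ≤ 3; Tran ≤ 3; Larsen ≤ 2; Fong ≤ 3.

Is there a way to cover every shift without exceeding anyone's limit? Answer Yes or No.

Yes

Wed-PM can only be covered by Lindqvist and Tran, so that assignment is forced.
One valid schedule: Mon-AM→Lindqvist, Mon-PM→Marcus+Larsen, Tue-AM→Lindqvist, Tue-PM→Tran, Wed-AM→Marcus, Wed-PM→Lindqvist+Tran, Thu-AM→Tran+Larsen.
Loads: Lindqvist 3/3, Marcus 2/3, Tran 3/3, Larsen 2/2, Fong 0/3 — all within limits.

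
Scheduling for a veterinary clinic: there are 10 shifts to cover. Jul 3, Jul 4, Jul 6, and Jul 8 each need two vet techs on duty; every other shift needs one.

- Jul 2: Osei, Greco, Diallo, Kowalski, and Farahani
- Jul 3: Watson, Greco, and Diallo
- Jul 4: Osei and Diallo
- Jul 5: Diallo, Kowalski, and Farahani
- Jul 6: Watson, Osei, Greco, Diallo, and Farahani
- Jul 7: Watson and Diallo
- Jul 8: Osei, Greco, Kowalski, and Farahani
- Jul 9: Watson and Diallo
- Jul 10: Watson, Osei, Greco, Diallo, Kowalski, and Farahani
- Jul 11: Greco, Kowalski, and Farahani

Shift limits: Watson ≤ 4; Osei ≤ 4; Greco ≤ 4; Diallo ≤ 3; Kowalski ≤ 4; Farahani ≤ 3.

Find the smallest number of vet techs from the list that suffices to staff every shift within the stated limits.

4

14 slots to fill and no one can take more than 4, so at least ⌈14/4⌉ = 4 vet techs are needed.
Watson, Osei, Greco, and Diallo alone can cover everything: Jul 2→Osei, Jul 3→Watson+Greco, Jul 4→Osei+Diallo, Jul 5→Diallo, Jul 6→Osei+Greco, Jul 7→Watson, Jul 8→Osei+Greco, Jul 9→Watson, Jul 10→Watson, Jul 11→Greco.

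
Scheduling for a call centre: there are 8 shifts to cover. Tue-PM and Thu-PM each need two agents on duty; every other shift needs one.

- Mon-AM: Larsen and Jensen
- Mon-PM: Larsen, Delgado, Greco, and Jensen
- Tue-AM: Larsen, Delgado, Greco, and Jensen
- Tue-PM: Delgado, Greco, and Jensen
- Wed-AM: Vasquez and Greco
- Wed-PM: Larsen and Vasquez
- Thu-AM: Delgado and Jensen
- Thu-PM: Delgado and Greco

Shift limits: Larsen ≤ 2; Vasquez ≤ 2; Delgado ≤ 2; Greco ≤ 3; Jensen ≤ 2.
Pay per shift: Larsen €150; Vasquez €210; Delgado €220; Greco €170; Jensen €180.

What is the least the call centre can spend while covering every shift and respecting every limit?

Thu-PM can only be covered by Delgado and Greco, so that assignment is forced.
Picking the cheapest available agent for each shift independently would cost €1690, but that ignores the shift limits.
An optimal schedule: Mon-AM→Larsen, Mon-PM→Larsen, Tue-AM→Greco, Tue-PM→Greco+Jensen, Wed-AM→Vasquez, Wed-PM→Vasquez, Thu-AM→Jensen, Thu-PM→Greco+Delgado.
Total: 150 + 150 + 170 + 170 + 180 + 210 + 210 + 180 + 170 + 220 = €1810.

€1810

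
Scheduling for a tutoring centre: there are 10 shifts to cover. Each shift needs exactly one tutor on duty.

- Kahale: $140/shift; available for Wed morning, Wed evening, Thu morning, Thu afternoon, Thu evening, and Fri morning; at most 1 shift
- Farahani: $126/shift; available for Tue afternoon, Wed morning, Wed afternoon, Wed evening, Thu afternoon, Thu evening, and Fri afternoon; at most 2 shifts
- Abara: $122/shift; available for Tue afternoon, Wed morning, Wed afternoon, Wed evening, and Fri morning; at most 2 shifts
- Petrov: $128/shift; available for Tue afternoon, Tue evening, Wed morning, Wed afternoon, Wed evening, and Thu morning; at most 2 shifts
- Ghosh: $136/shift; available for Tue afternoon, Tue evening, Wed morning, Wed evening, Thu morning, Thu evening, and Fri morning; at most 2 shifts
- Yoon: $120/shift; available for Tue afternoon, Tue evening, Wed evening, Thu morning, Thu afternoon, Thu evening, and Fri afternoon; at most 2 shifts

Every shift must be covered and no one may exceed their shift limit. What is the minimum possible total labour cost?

Picking the cheapest available tutor for each shift independently would cost $1206, but that ignores the shift limits.
An optimal schedule: Tue afternoon→Petrov, Tue evening→Yoon, Wed morning→Ghosh, Wed afternoon→Abara, Wed evening→Ghosh, Thu morning→Petrov, Thu afternoon→Farahani, Thu evening→Farahani, Fri morning→Abara, Fri afternoon→Yoon.
Total: 128 + 120 + 136 + 122 + 136 + 128 + 126 + 126 + 122 + 120 = $1264.

$1264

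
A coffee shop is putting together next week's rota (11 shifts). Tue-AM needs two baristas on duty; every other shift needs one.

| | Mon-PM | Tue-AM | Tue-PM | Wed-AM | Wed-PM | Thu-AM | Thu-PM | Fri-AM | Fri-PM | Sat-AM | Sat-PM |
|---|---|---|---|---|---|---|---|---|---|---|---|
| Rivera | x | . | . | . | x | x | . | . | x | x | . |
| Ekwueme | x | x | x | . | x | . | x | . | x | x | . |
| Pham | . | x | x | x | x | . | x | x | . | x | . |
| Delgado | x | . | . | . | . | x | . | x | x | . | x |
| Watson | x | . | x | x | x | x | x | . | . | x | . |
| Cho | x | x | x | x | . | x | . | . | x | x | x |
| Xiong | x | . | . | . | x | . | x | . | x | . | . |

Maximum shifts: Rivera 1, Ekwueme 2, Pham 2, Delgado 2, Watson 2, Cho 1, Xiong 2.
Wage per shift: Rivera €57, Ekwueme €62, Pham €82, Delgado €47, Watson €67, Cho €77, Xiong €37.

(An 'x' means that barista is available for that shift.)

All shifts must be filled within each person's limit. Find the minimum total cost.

€724

Picking the cheapest available barista for each shift independently would cost €614, but that ignores the shift limits.
An optimal schedule: Mon-PM→Xiong, Tue-AM→Ekwueme+Pham, Tue-PM→Ekwueme, Wed-AM→Watson, Wed-PM→Xiong, Thu-AM→Rivera, Thu-PM→Watson, Fri-AM→Pham, Fri-PM→Delgado, Sat-AM→Cho, Sat-PM→Delgado.
Total: 37 + 62 + 82 + 62 + 67 + 37 + 57 + 67 + 82 + 47 + 77 + 47 = €724.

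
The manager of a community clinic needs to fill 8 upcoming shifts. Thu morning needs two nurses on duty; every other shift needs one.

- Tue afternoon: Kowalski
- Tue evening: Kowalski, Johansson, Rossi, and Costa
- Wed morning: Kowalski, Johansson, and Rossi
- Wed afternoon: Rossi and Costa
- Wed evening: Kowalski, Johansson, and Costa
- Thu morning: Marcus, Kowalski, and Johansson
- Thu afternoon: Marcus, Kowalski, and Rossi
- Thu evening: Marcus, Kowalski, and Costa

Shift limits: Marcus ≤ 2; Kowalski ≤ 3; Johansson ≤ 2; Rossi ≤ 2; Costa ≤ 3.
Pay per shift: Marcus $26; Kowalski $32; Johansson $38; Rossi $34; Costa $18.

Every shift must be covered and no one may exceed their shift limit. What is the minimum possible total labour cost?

$236

Tue afternoon can only be covered by Kowalski, so that assignment is forced.
Picking the cheapest available nurse for each shift independently would cost $220, but that ignores the shift limits.
An optimal schedule: Tue afternoon→Kowalski, Tue evening→Rossi, Wed morning→Kowalski, Wed afternoon→Costa, Wed evening→Costa, Thu morning→Marcus+Kowalski, Thu afternoon→Marcus, Thu evening→Costa.
Total: 32 + 34 + 32 + 18 + 18 + 26 + 32 + 26 + 18 = $236.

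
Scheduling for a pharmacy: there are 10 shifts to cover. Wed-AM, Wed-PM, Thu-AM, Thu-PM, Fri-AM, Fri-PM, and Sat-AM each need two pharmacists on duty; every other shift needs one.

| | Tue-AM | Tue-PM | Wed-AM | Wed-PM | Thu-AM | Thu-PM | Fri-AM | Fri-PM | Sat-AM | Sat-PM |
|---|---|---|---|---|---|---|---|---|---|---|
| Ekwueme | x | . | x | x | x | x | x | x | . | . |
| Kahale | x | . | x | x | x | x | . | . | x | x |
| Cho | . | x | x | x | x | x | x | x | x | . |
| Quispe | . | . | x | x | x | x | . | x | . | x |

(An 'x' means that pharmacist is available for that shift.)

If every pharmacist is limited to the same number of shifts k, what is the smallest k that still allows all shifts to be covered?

5

With 4 pharmacists and 17 worker-slots to fill, someone must work at least ⌈17/4⌉ = 5 shifts, so k ≥ 5.
k = 5 works: Tue-AM→Ekwueme, Tue-PM→Cho, Wed-AM→Ekwueme+Kahale, Wed-PM→Ekwueme+Kahale, Thu-AM→Kahale+Quispe, Thu-PM→Cho+Quispe, Fri-AM→Ekwueme+Cho, Fri-PM→Ekwueme+Cho, Sat-AM→Kahale+Cho, Sat-PM→Kahale.
Loads: Ekwueme 5, Kahale 5, Cho 5, Quispe 2 — all ≤ 5.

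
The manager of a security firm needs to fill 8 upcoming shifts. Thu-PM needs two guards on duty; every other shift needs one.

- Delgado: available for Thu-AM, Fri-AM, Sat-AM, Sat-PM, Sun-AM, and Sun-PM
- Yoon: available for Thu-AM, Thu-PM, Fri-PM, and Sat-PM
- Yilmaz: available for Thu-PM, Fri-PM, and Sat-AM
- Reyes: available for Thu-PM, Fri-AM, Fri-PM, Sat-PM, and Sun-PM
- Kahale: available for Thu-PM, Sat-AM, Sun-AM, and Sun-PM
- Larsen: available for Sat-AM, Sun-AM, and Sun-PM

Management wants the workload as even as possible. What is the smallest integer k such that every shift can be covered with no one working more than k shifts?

2

With 6 guards and 9 worker-slots to fill, someone must work at least ⌈9/6⌉ = 2 shifts, so k ≥ 2.
k = 2 works: Thu-AM→Delgado, Thu-PM→Yilmaz+Reyes, Fri-AM→Delgado, Fri-PM→Yoon, Sat-AM→Yilmaz, Sat-PM→Yoon, Sun-AM→Kahale, Sun-PM→Reyes.
Loads: Delgado 2, Yoon 2, Yilmaz 2, Reyes 2, Kahale 1, Larsen 0 — all ≤ 2.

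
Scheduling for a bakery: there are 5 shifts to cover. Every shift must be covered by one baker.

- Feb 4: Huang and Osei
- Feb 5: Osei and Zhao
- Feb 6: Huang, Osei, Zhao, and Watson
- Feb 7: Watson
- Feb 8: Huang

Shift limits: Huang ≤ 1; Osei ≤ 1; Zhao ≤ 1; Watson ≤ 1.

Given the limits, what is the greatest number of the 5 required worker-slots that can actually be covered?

4

Total capacity across all bakers is 1+1+1+1 = 4, and 5 slots are needed, so at most 4 can be filled.
An assignment achieving 4: Feb 4→Osei, Feb 5→Zhao, Feb 7→Watson, Feb 8→Huang.
Loads: Huang 1/1, Osei 1/1, Zhao 1/1, Watson 1/1.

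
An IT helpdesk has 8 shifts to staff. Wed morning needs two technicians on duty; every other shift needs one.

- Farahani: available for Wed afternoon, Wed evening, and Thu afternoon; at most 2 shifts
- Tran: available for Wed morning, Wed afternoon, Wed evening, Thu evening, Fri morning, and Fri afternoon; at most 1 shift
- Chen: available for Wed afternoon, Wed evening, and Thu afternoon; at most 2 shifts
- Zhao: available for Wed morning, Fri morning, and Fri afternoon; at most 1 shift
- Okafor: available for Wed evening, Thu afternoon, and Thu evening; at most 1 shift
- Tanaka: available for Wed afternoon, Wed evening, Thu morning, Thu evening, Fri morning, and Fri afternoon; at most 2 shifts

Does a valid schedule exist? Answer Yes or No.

No

Total capacity is 9 and 9 slots are needed, so capacity alone doesn't rule it out.
Shifts {Wed morning, Thu morning, Fri morning, Fri afternoon} need 5 worker-slots in total, but the technicians available for any of those shifts (Tran, Zhao, and Tanaka) can supply at most 4 among them. So no valid schedule exists.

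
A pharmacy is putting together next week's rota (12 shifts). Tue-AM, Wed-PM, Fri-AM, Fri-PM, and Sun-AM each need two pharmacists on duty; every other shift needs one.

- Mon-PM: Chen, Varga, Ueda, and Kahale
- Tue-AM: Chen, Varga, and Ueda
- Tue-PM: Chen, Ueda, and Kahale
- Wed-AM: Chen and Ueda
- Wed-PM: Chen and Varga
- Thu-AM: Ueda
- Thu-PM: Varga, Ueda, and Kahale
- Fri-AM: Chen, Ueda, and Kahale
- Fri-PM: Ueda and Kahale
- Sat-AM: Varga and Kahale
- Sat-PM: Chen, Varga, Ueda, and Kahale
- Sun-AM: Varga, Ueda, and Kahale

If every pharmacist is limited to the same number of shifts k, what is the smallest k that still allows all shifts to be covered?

5

With 4 pharmacists and 17 worker-slots to fill, someone must work at least ⌈17/4⌉ = 5 shifts, so k ≥ 5.
k = 5 works: Mon-PM→Ueda, Tue-AM→Chen+Varga, Tue-PM→Chen, Wed-AM→Chen, Wed-PM→Chen+Varga, Thu-AM→Ueda, Thu-PM→Varga, Fri-AM→Chen+Ueda, Fri-PM→Ueda+Kahale, Sat-AM→Varga, Sat-PM→Kahale, Sun-AM→Varga+Ueda.
Loads: Chen 5, Varga 5, Ueda 5, Kahale 2 — all ≤ 5.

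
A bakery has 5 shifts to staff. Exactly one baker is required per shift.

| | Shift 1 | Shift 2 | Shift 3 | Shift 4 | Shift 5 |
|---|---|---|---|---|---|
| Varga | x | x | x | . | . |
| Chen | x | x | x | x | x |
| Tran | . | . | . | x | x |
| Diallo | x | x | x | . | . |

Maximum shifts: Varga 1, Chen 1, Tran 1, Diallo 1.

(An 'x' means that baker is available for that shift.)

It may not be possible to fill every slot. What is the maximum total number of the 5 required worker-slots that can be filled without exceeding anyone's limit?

Total capacity across all bakers is 1+1+1+1 = 4, and 5 slots are needed, so at most 4 can be filled.
An assignment achieving 4: Shift 1→Varga, Shift 2→Diallo, Shift 4→Chen, Shift 5→Tran.
Loads: Varga 1/1, Chen 1/1, Tran 1/1, Diallo 1/1.

4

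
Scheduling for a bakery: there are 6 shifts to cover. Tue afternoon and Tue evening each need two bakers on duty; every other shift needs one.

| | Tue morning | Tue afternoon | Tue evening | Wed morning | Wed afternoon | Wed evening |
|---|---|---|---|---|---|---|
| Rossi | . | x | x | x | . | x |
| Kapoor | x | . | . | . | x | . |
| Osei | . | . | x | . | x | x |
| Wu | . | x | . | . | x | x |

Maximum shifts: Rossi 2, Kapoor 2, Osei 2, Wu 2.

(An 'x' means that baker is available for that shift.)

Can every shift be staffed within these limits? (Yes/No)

Total capacity is 8 and 8 slots are needed, so capacity alone doesn't rule it out.
Shifts {Tue afternoon, Tue evening, Wed morning} need 5 worker-slots in total, but the bakers available for any of those shifts (Rossi, Osei, and Wu) can supply at most 4 among them. So no valid schedule exists.

No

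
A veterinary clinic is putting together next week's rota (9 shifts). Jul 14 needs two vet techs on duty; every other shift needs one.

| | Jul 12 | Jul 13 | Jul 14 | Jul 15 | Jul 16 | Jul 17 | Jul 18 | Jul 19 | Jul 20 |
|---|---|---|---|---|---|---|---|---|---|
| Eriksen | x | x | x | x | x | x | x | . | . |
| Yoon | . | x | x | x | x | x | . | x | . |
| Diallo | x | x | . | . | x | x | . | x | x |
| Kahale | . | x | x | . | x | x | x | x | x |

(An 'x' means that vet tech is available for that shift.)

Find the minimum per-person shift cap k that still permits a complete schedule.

3

With 4 vet techs and 10 worker-slots to fill, someone must work at least ⌈10/4⌉ = 3 shifts, so k ≥ 3.
k = 3 works: Jul 12→Eriksen, Jul 13→Yoon, Jul 14→Yoon+Kahale, Jul 15→Eriksen, Jul 16→Diallo, Jul 17→Diallo, Jul 18→Eriksen, Jul 19→Yoon, Jul 20→Diallo.
Loads: Eriksen 3, Yoon 3, Diallo 3, Kahale 1 — all ≤ 3.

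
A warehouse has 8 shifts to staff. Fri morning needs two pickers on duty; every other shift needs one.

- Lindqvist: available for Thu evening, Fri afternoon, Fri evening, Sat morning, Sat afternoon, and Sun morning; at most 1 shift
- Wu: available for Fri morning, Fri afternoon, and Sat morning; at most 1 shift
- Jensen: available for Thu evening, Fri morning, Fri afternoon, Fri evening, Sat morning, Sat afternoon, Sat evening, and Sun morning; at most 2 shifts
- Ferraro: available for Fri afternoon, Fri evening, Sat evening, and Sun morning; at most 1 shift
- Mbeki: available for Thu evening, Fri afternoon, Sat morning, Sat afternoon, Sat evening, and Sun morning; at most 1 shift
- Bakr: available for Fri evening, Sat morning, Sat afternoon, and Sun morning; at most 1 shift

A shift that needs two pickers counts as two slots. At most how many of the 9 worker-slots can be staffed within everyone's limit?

Total capacity across all pickers is 1+1+2+1+1+1 = 7, and 9 slots are needed, so at most 7 can be filled.
An assignment achieving 7: Thu evening→Lindqvist, Fri morning→Wu+Jensen, Fri evening→Ferraro, Sat morning→Bakr, Sat afternoon→Mbeki, Sat evening→Jensen.
Loads: Lindqvist 1/1, Wu 1/1, Jensen 2/2, Ferraro 1/1, Mbeki 1/1, Bakr 1/1.

7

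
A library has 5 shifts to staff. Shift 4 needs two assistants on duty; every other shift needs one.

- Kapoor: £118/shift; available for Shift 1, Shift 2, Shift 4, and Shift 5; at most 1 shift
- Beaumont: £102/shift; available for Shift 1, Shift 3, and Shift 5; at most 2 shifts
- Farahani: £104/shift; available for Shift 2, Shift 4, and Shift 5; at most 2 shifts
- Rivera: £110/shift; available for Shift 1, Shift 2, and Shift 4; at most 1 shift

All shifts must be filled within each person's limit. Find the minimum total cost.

£640

Shift 3 can only be covered by Beaumont, so that assignment is forced.
Picking the cheapest available assistant for each shift independently would cost £624, but that ignores the shift limits.
An optimal schedule: Shift 1→Kapoor, Shift 2→Farahani, Shift 3→Beaumont, Shift 4→Farahani+Rivera, Shift 5→Beaumont.
Total: 118 + 104 + 102 + 104 + 110 + 102 = £640.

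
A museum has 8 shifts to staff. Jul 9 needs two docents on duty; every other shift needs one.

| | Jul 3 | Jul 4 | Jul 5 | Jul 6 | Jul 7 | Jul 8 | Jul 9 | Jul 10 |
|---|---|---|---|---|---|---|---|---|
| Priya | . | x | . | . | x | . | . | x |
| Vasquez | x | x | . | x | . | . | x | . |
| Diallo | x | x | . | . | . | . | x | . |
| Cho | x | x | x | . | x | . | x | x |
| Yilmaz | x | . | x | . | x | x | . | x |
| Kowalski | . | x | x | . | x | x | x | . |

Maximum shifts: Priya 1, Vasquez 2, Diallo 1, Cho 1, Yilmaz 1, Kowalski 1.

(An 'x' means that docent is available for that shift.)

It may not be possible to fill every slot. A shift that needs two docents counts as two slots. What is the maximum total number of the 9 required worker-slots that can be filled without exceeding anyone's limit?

Total capacity across all docents is 1+2+1+1+1+1 = 7, and 9 slots are needed, so at most 7 can be filled.
An assignment achieving 7: Jul 3→Vasquez, Jul 5→Cho, Jul 6→Vasquez, Jul 7→Kowalski, Jul 8→Yilmaz, Jul 9→Diallo, Jul 10→Priya.
Loads: Priya 1/1, Vasquez 2/2, Diallo 1/1, Cho 1/1, Yilmaz 1/1, Kowalski 1/1.

7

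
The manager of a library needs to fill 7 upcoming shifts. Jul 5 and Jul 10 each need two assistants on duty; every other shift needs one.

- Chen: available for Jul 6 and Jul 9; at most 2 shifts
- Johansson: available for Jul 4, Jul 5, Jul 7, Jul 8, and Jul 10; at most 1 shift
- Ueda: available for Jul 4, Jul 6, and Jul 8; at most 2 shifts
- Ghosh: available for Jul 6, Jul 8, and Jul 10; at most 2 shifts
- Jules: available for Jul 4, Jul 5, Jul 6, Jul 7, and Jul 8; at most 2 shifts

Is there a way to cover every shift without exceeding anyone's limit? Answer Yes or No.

No

Total capacity is 9 and 9 slots are needed, so capacity alone doesn't rule it out.
Shifts {Jul 5, Jul 10} need 4 worker-slots in total, but the assistants available for any of those shifts (Johansson, Ghosh, and Jules) can supply at most 3 among them. So no valid schedule exists.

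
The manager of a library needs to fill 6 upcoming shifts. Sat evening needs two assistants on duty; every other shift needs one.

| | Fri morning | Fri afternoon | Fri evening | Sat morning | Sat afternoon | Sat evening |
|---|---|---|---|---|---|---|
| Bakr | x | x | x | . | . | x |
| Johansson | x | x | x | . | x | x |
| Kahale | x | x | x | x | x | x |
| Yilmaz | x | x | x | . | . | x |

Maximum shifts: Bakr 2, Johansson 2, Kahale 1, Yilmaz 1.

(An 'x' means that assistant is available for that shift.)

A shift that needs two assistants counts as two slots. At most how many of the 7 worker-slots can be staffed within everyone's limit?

6

Total capacity across all assistants is 2+2+1+1 = 6, and 7 slots are needed, so at most 6 can be filled.
An assignment achieving 6: Fri morning→Bakr, Fri afternoon→Bakr, Fri evening→Johansson, Sat morning→Kahale, Sat afternoon→Johansson, Sat evening→Yilmaz.
Loads: Bakr 2/2, Johansson 2/2, Kahale 1/1, Yilmaz 1/1.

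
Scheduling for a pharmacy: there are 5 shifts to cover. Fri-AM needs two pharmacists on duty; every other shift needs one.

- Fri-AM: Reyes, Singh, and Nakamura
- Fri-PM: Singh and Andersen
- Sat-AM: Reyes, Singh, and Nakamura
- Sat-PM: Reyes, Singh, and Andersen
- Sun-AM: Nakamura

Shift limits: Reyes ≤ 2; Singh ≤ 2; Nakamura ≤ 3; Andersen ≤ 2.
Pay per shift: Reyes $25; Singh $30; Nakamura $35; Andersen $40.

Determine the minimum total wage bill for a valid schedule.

Sun-AM can only be covered by Nakamura, so that assignment is forced.
Picking the cheapest available pharmacist for each shift independently would cost $170, but that ignores the shift limits.
An optimal schedule: Fri-AM→Reyes+Singh, Fri-PM→Singh, Sat-AM→Nakamura, Sat-PM→Reyes, Sun-AM→Nakamura.
Total: 25 + 30 + 30 + 35 + 25 + 35 = $180.

$180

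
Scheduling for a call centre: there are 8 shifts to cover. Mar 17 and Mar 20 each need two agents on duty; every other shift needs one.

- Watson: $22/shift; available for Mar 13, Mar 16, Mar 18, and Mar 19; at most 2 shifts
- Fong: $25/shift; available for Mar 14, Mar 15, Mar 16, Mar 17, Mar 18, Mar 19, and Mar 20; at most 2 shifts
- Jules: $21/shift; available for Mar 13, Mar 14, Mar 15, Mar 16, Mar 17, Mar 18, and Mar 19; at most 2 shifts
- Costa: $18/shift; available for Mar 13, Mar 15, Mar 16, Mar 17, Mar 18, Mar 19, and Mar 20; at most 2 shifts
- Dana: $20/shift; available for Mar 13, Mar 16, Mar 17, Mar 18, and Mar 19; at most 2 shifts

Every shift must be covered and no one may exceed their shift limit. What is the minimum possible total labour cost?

$212

Mar 20 can only be covered by Fong and Costa, so that assignment is forced.
Picking the cheapest available agent for each shift independently would cost $192, but that ignores the shift limits.
An optimal schedule: Mar 13→Watson, Mar 14→Fong, Mar 15→Jules, Mar 16→Watson, Mar 17→Costa+Dana, Mar 18→Jules, Mar 19→Dana, Mar 20→Fong+Costa.
Total: 22 + 25 + 21 + 22 + 18 + 20 + 21 + 20 + 25 + 18 = $212.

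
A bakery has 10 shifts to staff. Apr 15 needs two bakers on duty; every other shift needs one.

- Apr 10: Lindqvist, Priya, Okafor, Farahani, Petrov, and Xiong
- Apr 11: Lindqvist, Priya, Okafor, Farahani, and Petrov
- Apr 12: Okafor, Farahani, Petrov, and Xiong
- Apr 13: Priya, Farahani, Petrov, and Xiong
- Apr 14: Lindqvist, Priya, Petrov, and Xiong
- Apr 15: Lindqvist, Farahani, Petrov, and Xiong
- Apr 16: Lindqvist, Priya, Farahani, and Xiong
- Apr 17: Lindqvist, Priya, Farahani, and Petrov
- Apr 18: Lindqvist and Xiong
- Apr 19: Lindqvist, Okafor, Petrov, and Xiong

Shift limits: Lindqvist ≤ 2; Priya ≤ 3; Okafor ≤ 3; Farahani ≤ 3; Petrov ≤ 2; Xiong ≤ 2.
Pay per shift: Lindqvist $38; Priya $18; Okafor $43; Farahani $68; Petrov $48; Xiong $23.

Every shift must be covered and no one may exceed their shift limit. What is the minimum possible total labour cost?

$353

Picking the cheapest available baker for each shift independently would cost $238, but that ignores the shift limits.
An optimal schedule: Apr 10→Okafor, Apr 11→Okafor, Apr 12→Xiong, Apr 13→Priya, Apr 14→Priya, Apr 15→Lindqvist+Petrov, Apr 16→Priya, Apr 17→Lindqvist, Apr 18→Xiong, Apr 19→Okafor.
Total: 43 + 43 + 23 + 18 + 18 + 38 + 48 + 18 + 38 + 23 + 43 = $353.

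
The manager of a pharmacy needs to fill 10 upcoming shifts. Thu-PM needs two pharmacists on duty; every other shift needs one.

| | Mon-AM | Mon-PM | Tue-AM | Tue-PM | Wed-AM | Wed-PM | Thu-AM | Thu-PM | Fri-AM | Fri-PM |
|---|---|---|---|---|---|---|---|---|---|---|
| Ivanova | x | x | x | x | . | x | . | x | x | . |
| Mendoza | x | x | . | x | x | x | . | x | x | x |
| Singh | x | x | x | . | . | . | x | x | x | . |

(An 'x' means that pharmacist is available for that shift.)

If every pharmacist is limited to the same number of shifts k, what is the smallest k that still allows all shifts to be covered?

4

With 3 pharmacists and 11 worker-slots to fill, someone must work at least ⌈11/3⌉ = 4 shifts, so k ≥ 4.
k = 4 works: Mon-AM→Ivanova, Mon-PM→Mendoza, Tue-AM→Ivanova, Tue-PM→Ivanova, Wed-AM→Mendoza, Wed-PM→Ivanova, Thu-AM→Singh, Thu-PM→Mendoza+Singh, Fri-AM→Singh, Fri-PM→Mendoza.
Loads: Ivanova 4, Mendoza 4, Singh 3 — all ≤ 4.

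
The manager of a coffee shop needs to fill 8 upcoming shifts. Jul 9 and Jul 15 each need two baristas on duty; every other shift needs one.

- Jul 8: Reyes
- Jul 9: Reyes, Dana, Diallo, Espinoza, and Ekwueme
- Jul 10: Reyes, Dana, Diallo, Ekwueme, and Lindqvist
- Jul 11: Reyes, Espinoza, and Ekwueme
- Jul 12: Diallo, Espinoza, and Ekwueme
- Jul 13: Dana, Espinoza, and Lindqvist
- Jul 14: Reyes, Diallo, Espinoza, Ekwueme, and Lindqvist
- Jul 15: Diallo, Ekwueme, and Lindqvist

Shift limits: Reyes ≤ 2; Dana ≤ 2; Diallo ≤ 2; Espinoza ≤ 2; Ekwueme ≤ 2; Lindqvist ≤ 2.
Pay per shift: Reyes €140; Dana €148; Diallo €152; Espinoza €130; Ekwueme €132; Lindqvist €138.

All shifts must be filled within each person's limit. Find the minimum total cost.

Jul 8 can only be covered by Reyes, so that assignment is forced.
Picking the cheapest available barista for each shift independently would cost €1324, but that ignores the shift limits.
An optimal schedule: Jul 8→Reyes, Jul 9→Reyes+Dana, Jul 10→Dana, Jul 11→Espinoza, Jul 12→Espinoza, Jul 13→Lindqvist, Jul 14→Ekwueme, Jul 15→Ekwueme+Lindqvist.
Total: 140 + 140 + 148 + 148 + 130 + 130 + 138 + 132 + 132 + 138 = €1376.

€1376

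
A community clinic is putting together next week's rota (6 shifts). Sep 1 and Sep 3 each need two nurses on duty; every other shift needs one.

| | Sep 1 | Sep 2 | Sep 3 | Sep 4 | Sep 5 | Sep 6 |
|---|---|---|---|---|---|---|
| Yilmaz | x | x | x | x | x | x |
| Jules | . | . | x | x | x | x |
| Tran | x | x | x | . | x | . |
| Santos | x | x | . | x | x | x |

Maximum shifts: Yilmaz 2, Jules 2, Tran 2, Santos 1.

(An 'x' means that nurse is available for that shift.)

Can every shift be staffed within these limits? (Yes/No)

No

Total capacity is 2+2+2+1 = 7 but 8 worker-slots are needed — infeasible.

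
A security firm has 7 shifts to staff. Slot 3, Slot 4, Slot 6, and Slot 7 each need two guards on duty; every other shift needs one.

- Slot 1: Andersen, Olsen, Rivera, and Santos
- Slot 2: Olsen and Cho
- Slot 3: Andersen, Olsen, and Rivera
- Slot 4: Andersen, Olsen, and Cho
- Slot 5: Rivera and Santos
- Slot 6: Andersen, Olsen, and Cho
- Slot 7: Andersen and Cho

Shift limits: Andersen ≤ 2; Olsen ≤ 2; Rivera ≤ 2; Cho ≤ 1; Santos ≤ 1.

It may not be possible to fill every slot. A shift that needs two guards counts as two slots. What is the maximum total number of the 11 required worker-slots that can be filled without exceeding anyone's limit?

8

Total capacity across all guards is 2+2+2+1+1 = 8, and 11 slots are needed, so at most 8 can be filled.
An assignment achieving 8: Slot 1→Santos, Slot 2→Olsen, Slot 3→Andersen+Rivera, Slot 4→Olsen, Slot 5→Rivera, Slot 7→Andersen+Cho.
Loads: Andersen 2/2, Olsen 2/2, Rivera 2/2, Cho 1/1, Santos 1/1.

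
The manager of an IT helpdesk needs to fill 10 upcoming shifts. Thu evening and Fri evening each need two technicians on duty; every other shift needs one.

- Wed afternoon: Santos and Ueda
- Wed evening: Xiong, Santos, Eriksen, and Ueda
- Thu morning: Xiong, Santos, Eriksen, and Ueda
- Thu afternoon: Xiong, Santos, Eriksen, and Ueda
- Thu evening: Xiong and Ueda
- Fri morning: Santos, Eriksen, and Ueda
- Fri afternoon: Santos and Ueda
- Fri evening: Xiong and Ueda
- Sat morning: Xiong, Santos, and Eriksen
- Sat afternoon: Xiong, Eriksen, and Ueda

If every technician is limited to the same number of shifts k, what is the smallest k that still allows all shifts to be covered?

3

With 4 technicians and 12 worker-slots to fill, someone must work at least ⌈12/4⌉ = 3 shifts, so k ≥ 3.
k = 3 works: Wed afternoon→Santos, Wed evening→Eriksen, Thu morning→Eriksen, Thu afternoon→Ueda, Thu evening→Xiong+Ueda, Fri morning→Santos, Fri afternoon→Santos, Fri evening→Xiong+Ueda, Sat morning→Xiong, Sat afternoon→Eriksen.
Loads: Xiong 3, Santos 3, Eriksen 3, Ueda 3 — all ≤ 3.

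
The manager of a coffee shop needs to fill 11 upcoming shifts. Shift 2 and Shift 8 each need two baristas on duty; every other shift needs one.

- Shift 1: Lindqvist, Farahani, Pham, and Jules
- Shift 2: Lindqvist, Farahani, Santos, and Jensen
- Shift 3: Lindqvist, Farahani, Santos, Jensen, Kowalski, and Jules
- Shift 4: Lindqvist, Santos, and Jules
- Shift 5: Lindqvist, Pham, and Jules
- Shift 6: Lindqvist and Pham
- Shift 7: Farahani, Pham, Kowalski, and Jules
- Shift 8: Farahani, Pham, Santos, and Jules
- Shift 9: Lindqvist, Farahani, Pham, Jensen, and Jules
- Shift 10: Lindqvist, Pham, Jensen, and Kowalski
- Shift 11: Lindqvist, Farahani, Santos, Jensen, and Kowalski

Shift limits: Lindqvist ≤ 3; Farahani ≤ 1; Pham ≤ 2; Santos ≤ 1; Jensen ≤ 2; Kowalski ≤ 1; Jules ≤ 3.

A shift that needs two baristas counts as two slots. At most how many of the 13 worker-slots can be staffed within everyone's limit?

Total capacity across all baristas is 3+1+2+1+2+1+3 = 13, and 13 slots are needed, so at most 13 can be filled.
An assignment achieving 13: Shift 1→Farahani, Shift 2→Santos+Jensen, Shift 3→Jules, Shift 4→Lindqvist, Shift 5→Lindqvist, Shift 6→Lindqvist, Shift 7→Pham, Shift 8→Pham+Jules, Shift 9→Jules, Shift 10→Jensen, Shift 11→Kowalski.
Loads: Lindqvist 3/3, Farahani 1/1, Pham 2/2, Santos 1/1, Jensen 2/2, Kowalski 1/1, Jules 3/3.

13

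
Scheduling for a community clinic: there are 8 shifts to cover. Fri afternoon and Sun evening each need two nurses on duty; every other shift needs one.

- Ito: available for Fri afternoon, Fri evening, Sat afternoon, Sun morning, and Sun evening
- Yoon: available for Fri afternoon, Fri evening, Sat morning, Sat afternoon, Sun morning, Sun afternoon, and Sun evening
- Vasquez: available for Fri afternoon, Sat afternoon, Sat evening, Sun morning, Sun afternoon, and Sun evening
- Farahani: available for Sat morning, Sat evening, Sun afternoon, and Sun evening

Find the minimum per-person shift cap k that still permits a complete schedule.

With 4 nurses and 10 worker-slots to fill, someone must work at least ⌈10/4⌉ = 3 shifts, so k ≥ 3.
k = 3 works: Fri afternoon→Ito+Yoon, Fri evening→Ito, Sat morning→Yoon, Sat afternoon→Ito, Sat evening→Vasquez, Sun morning→Yoon, Sun afternoon→Vasquez, Sun evening→Vasquez+Farahani.
Loads: Ito 3, Yoon 3, Vasquez 3, Farahani 1 — all ≤ 3.

3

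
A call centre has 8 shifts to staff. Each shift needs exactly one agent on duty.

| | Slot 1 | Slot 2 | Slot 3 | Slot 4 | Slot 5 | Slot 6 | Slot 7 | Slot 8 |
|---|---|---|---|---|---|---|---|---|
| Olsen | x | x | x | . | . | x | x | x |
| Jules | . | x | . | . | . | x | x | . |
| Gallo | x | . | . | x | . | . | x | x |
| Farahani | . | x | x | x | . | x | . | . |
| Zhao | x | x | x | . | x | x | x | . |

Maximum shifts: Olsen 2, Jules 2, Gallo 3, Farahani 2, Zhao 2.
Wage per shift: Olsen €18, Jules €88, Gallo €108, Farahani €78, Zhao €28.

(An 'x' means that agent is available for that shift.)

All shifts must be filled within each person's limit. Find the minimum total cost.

Slot 5 can only be covered by Zhao, so that assignment is forced.
Picking the cheapest available agent for each shift independently would cost €214, but that ignores the shift limits.
An optimal schedule: Slot 1→Olsen, Slot 2→Farahani, Slot 3→Zhao, Slot 4→Farahani, Slot 5→Zhao, Slot 6→Jules, Slot 7→Jules, Slot 8→Olsen.
Total: 18 + 78 + 28 + 78 + 28 + 88 + 88 + 18 = €424.

€424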